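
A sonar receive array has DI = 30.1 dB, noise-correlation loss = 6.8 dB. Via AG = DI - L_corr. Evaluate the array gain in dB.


AG = DI - L_corr = 30.1 - 6.8 = 23.3

23.3 dB


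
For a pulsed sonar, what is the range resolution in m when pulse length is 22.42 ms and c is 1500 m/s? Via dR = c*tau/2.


16.815 m


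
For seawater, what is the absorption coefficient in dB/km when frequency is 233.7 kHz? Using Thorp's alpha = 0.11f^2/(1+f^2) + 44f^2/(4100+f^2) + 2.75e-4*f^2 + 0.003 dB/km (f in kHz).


f^2 = 54615.69
alpha = 0.11*54615.69/(1+54615.69) + 44*54615.69/(4100+54615.69) + 2.75e-4*54615.69 + 0.003 = 56.06

56.06 dB/km


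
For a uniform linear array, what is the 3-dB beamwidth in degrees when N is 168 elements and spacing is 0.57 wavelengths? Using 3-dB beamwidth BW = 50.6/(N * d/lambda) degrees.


BW = 50.6 / (168 * 0.57) = 50.6 / 95.76 = 0.53

0.53 deg


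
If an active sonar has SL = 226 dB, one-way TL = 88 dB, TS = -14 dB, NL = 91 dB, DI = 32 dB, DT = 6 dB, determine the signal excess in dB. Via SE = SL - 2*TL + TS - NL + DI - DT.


-29 dB


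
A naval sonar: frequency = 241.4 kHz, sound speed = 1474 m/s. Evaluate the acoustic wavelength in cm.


0.61 cm


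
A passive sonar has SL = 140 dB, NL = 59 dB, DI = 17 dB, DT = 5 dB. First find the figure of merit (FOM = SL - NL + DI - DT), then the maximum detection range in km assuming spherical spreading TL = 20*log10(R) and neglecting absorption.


Step 1: FOM = SL - NL + DI - DT = 140 - 59 + 17 - 5 = 93 dB
Step 2: at max range FOM = TL = 20*log10(R), so R = 10^(93/20) = 44668.36 m = 44.67 km

44.67 km


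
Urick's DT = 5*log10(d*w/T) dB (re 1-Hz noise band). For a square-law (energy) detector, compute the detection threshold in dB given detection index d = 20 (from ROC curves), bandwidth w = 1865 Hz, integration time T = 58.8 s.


14.01 dB


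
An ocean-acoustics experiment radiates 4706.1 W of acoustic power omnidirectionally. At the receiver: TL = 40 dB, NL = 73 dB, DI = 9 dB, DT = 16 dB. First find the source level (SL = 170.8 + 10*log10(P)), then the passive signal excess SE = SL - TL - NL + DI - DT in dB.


Step 1: SL = 170.8 + 10*log10(4706.1) = 207.53 dB
Step 2: SE = SL - TL - NL + DI - DT = 207.53 - 40 - 73 + 9 - 16 = 87.53

87.53 dB


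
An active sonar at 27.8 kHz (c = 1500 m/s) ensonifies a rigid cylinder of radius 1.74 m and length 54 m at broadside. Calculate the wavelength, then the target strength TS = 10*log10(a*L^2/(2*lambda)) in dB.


Step 1: lambda = c/f = 1500/27800 = 0.05396 m
Step 2: TS = 10*log10(a*L^2/(2*lambda)) = 10*log10(1.74*54^2/(2*0.05396)) = 46.72

46.72 dB


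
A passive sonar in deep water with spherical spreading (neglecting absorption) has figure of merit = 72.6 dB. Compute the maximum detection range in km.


At max range FOM = TL, so 20*log10(R) = 72.6
R = 10^(72.6/20) = 4265.8 m = 4.27 km

4.27 km


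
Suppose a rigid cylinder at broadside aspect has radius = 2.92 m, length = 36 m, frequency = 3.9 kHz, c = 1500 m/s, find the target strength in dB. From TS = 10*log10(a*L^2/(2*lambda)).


lambda = 1500/3900 = 0.38462 m
TS = 10*log10(2.92*36^2/(2*0.38462)) = 36.92

36.92 dB


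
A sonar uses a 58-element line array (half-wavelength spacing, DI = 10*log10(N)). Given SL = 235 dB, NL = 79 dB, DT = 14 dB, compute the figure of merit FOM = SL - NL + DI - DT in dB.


159.63 dB


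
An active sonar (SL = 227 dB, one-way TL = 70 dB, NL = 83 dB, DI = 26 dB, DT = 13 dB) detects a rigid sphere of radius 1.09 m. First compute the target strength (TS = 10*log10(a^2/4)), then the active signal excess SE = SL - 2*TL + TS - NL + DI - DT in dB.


Step 1: TS = 10*log10(1.09^2/4) = -5.27 dB
Step 2: SE = SL - 2*TL + TS - NL + DI - DT = 227 - 2*70 + (-5.27) - 83 + 26 - 13 = 11.73

11.73 dB


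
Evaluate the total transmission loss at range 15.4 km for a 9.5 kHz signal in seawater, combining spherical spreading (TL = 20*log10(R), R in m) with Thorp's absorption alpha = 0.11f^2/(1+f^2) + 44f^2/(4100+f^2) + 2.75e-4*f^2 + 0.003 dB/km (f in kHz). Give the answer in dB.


Step 1 (Thorp): alpha = 0.11*90.25/(1+90.25) + 44*90.25/(4100+90.25) + 2.75e-4*90.25 + 0.003 = 1.0843 dB/km
Step 2: TL_spread = 20*log10(15400) = 83.75 dB
Step 3: TL_abs = alpha*R = 1.0843 * 15.4 = 16.7 dB
Step 4: TL_total = 83.75 + 16.7 = 100.45

100.45 dB


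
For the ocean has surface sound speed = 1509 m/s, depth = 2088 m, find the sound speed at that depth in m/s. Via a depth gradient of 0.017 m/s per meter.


c = 1509 + 0.017 * 2088 = 1544.496

1544.496 m/s


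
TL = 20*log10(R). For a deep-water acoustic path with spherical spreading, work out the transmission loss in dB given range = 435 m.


52.77 dB


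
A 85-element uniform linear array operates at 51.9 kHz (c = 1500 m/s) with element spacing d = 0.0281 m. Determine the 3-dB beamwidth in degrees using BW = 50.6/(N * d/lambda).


0.61 deg


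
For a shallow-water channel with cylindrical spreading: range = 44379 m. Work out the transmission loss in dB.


TL = 10*log10(44379) = 46.47

46.47 dB


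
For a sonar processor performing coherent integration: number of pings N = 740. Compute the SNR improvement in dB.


Gain = 10*log10(740) = 28.69

28.69 dB


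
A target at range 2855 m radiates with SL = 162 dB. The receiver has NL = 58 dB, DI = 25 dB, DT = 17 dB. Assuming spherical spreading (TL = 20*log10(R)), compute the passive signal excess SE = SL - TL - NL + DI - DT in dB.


Step 1: TL = 20*log10(2855) = 69.11 dB
Step 2: SE = 162 - 69.11 - 58 + 25 - 17 = 42.89

42.89 dB


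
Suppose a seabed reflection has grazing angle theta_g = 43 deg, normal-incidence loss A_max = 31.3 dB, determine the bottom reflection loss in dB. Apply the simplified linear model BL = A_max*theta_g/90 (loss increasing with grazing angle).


BL = A_max * theta_g / 90 = 31.3 * 43 / 90 = 14.95

14.95 dB


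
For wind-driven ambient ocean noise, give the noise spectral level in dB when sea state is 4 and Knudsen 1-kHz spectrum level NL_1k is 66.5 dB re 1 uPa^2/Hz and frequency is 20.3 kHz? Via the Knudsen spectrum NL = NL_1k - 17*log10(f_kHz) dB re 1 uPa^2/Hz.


NL = NL_1k - 17*log10(f_kHz) = 66.5 - 17*log10(20.3) = 66.5 - (22.23) = 44.27

44.27 dB


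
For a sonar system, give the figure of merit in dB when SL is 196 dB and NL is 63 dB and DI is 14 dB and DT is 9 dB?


FOM = SL - NL + DI - DT = 196 - 63 + 14 - 9 = 138

138 dB


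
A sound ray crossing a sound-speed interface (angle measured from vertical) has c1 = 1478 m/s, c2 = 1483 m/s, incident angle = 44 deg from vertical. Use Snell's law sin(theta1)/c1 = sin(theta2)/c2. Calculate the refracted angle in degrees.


sin(theta2) = (c2/c1)*sin(theta1) = (1483/1478)*sin(44 deg) = 0.69701
theta2 = arcsin(0.69701) = 44.19

44.19 deg


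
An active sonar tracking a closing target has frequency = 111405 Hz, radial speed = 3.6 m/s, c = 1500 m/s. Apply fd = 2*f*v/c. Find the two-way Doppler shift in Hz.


fd = 2*f*v/c = 2 * 111405 * 3.6 / 1500 = 534.74

534.74 Hz


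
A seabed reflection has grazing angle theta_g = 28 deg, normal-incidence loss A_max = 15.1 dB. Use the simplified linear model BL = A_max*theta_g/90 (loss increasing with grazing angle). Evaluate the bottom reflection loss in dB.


4.7 dB


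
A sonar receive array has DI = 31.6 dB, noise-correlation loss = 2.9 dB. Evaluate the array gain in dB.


AG = DI - L_corr = 31.6 - 2.9 = 28.7

28.7 dB


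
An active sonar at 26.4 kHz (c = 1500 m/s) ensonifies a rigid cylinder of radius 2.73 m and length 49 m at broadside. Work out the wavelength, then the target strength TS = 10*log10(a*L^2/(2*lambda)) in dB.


Step 1: lambda = c/f = 1500/26400 = 0.05682 m
Step 2: TS = 10*log10(a*L^2/(2*lambda)) = 10*log10(2.73*49^2/(2*0.05682)) = 47.61

47.61 dB


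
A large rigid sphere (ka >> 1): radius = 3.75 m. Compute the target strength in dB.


5.46 dB


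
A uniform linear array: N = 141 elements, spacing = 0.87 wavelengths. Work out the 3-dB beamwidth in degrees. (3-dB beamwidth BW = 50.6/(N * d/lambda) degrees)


BW = 50.6 / (141 * 0.87) = 50.6 / 122.67 = 0.41

0.41 deg


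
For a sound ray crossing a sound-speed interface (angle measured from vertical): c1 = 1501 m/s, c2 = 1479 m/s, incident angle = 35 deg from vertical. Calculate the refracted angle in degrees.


sin(theta2) = (c2/c1)*sin(theta1) = (1479/1501)*sin(35 deg) = 0.56517
theta2 = arcsin(0.56517) = 34.41

34.41 deg


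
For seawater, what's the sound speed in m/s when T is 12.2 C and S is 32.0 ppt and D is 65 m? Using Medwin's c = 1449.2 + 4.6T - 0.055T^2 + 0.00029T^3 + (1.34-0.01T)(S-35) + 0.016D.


c = 1449.2 + 4.6*12.2 - 0.055*12.2^2 + 0.00029*12.2^3 + (1.34 - 0.01*12.2)*(32.0 - 35) + 0.016*65 = 1495.05

1495.05 m/s


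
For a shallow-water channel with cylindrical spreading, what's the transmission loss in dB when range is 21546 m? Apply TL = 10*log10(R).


TL = 10*log10(21546) = 43.33

43.33 dB


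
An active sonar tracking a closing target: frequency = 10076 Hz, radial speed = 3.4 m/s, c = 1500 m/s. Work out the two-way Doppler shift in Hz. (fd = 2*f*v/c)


fd = 2*f*v/c = 2 * 10076 * 3.4 / 1500 = 45.68

45.68 Hz


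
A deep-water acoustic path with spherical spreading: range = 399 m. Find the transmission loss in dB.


TL = 20*log10(399) = 52.02

52.02 dB


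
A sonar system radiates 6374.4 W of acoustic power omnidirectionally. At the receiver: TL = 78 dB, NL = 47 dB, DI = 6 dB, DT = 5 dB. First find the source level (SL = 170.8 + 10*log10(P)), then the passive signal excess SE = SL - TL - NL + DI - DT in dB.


Step 1: SL = 170.8 + 10*log10(6374.4) = 208.84 dB
Step 2: SE = SL - TL - NL + DI - DT = 208.84 - 78 - 47 + 6 - 5 = 84.84

84.84 dB


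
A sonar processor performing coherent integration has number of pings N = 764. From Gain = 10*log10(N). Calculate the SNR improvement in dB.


Gain = 10*log10(764) = 28.83

28.83 dB


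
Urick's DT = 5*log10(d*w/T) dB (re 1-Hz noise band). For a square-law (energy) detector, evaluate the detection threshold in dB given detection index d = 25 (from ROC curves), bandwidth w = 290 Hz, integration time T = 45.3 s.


DT = 5*log10(d*w/T) = 5*log10(25 * 290 / 45.3) = 5*log10(160.04) = 11.02

11.02 dB


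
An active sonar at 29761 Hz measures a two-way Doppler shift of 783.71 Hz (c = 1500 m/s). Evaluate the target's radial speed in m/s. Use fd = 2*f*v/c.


From fd = 2*f*v/c, v = c*fd/(2*f) = 1500 * 783.71 / (2*29761) = 19.75

19.75 m/s


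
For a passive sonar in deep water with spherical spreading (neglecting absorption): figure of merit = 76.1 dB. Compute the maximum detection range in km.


6.38 km


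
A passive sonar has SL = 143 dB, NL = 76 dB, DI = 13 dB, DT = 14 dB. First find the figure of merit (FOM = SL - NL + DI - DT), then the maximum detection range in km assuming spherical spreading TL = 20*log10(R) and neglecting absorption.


Step 1: FOM = SL - NL + DI - DT = 143 - 76 + 13 - 14 = 66 dB
Step 2: at max range FOM = TL = 20*log10(R), so R = 10^(66/20) = 1995.26 m = 2.0 km

2.0 km


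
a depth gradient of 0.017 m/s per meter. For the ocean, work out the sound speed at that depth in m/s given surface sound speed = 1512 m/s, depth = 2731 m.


c = 1512 + 0.017 * 2731 = 1558.427

1558.427 m/s


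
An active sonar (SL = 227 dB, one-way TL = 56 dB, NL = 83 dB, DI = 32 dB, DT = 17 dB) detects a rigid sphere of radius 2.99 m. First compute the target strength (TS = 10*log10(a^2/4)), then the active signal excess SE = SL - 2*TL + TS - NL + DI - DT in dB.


Step 1: TS = 10*log10(2.99^2/4) = 3.49 dB
Step 2: SE = SL - 2*TL + TS - NL + DI - DT = 227 - 2*56 + (3.49) - 83 + 32 - 17 = 50.49

50.49 dB


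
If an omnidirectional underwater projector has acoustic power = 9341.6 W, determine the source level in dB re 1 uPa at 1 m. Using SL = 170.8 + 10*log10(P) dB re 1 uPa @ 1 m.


SL = 170.8 + 10*log10(9341.6) = 170.8 + 39.7 = 210.5

210.5 dB


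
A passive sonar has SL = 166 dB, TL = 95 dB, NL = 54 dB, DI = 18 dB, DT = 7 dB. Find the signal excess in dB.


28 dB


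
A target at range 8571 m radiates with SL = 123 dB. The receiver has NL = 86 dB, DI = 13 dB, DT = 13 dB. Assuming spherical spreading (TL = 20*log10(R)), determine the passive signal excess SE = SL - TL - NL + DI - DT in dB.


-41.66 dB


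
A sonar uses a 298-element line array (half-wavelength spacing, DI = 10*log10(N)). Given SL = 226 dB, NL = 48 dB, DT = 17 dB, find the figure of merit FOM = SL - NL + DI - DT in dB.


Step 1: DI = 10*log10(298) = 24.74 dB
Step 2: FOM = SL - NL + DI - DT = 226 - 48 + 24.74 - 17 = 185.74

185.74 dB


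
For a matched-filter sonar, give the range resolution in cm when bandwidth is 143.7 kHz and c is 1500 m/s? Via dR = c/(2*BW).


dR = c/(2*BW) = 1500 / (2 * 143.7e3) = 0.0052 m = 0.52 cm

0.52 cm


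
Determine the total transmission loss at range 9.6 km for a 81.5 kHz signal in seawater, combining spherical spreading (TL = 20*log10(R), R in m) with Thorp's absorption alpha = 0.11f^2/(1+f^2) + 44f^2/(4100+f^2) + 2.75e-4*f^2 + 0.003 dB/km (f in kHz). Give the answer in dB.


Step 1 (Thorp): alpha = 0.11*6642.25/(1+6642.25) + 44*6642.25/(4100+6642.25) + 2.75e-4*6642.25 + 0.003 = 29.1461 dB/km
Step 2: TL_spread = 20*log10(9600) = 79.65 dB
Step 3: TL_abs = alpha*R = 29.1461 * 9.6 = 279.8 dB
Step 4: TL_total = 79.65 + 279.8 = 359.45

359.45 dB


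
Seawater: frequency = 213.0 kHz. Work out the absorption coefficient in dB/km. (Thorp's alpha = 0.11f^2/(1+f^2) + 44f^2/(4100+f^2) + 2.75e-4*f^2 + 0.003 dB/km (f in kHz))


f^2 = 45369.0
alpha = 0.11*45369.0/(1+45369.0) + 44*45369.0/(4100+45369.0) + 2.75e-4*45369.0 + 0.003 = 52.943

52.943 dB/km


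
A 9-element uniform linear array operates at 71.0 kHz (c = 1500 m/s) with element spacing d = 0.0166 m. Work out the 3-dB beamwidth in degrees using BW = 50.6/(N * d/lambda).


Step 1: lambda = 1500/71000 = 0.02113 m
Step 2: d/lambda = 0.0166/0.02113 = 0.7856
Step 3: BW = 50.6/(N * d/lambda) = 50.6/(9 * 0.7856) = 7.16

7.16 deg


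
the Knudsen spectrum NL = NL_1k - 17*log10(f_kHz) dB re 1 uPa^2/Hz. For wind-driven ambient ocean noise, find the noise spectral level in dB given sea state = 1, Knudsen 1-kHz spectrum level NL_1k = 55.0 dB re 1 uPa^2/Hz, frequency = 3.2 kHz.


NL = NL_1k - 17*log10(f_kHz) = 55.0 - 17*log10(3.2) = 55.0 - (8.59) = 46.41

46.41 dB


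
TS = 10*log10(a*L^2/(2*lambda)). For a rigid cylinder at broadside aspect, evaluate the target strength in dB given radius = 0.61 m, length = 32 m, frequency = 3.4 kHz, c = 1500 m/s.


lambda = 1500/3400 = 0.44118 m
TS = 10*log10(0.61*32^2/(2*0.44118)) = 28.5

28.5 dB


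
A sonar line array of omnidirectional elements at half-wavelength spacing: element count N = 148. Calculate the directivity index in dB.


21.7 dB


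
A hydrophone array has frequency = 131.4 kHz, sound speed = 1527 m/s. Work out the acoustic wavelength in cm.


lambda = c/f = 1527 / 131400 = 0.0116 m = 1.16 cm

1.16 cm


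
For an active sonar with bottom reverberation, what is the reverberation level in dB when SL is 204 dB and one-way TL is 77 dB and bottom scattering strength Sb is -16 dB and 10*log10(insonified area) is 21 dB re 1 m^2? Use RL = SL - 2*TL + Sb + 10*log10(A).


55 dB


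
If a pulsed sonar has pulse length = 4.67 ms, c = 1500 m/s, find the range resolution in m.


3.5025 m


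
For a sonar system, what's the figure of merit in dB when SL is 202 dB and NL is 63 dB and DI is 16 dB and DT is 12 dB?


FOM = SL - NL + DI - DT = 202 - 63 + 16 - 12 = 143

143 dB


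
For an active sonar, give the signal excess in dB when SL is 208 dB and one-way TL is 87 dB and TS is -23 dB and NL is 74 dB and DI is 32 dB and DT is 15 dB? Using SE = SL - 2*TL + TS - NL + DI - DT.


-46 dB


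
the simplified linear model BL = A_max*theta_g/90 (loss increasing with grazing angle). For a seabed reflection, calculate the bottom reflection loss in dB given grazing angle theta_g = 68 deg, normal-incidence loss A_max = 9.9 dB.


BL = A_max * theta_g / 90 = 9.9 * 68 / 90 = 7.48

7.48 dB


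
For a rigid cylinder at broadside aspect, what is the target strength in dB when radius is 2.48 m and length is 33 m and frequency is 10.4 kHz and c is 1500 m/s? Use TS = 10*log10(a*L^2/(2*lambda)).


39.71 dB


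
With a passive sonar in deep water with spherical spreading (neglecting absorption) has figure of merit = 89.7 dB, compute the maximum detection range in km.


At max range FOM = TL, so 20*log10(R) = 89.7
R = 10^(89.7/20) = 30549.21 m = 30.55 km

30.55 km


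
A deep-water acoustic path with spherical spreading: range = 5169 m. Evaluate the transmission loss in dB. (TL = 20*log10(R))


TL = 20*log10(5169) = 74.27

74.27 dB


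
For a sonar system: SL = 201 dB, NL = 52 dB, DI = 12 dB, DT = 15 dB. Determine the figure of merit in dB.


FOM = SL - NL + DI - DT = 201 - 52 + 12 - 15 = 146

146 dB


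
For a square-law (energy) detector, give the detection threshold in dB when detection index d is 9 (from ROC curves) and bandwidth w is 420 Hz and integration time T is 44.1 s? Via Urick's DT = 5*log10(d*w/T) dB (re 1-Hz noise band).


DT = 5*log10(d*w/T) = 5*log10(9 * 420 / 44.1) = 5*log10(85.71) = 9.67

9.67 dB


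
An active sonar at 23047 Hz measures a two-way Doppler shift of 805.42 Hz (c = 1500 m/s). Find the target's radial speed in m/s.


From fd = 2*f*v/c, v = c*fd/(2*f) = 1500 * 805.42 / (2*23047) = 26.21

26.21 m/s


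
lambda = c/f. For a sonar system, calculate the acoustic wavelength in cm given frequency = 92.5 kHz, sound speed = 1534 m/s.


1.66 cm


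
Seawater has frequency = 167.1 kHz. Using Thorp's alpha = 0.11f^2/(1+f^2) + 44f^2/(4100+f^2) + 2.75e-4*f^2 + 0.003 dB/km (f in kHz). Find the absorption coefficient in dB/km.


46.158 dB/km


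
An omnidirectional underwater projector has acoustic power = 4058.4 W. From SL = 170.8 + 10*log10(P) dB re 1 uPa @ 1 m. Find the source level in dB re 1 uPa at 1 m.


SL = 170.8 + 10*log10(4058.4) = 170.8 + 36.08 = 206.88

206.88 dB


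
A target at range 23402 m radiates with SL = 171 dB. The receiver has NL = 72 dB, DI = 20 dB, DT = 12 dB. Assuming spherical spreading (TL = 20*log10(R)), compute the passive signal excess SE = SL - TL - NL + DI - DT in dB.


19.61 dB


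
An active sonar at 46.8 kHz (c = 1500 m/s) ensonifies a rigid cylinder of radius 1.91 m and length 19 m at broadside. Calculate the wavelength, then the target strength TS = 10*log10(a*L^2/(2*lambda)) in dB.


Step 1: lambda = c/f = 1500/46800 = 0.03205 m
Step 2: TS = 10*log10(a*L^2/(2*lambda)) = 10*log10(1.91*19^2/(2*0.03205)) = 40.32

40.32 dB


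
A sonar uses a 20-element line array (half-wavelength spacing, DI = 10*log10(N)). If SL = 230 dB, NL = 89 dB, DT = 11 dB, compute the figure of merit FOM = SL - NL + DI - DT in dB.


Step 1: DI = 10*log10(20) = 13.01 dB
Step 2: FOM = SL - NL + DI - DT = 230 - 89 + 13.01 - 11 = 143.01

143.01 dB


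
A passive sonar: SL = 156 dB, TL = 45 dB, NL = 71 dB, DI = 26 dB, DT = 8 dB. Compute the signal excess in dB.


58 dB


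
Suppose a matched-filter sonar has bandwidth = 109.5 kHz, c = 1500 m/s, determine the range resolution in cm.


0.68 cm


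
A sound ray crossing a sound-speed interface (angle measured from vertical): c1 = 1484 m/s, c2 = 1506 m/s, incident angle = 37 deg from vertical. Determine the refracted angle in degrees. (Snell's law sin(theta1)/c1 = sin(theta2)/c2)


37.64 deg


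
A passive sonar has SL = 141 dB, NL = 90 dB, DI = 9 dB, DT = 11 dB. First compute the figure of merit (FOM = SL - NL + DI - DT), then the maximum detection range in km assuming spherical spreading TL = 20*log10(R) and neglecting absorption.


Step 1: FOM = SL - NL + DI - DT = 141 - 90 + 9 - 11 = 49 dB
Step 2: at max range FOM = TL = 20*log10(R), so R = 10^(49/20) = 281.84 m = 0.28 km

0.28 km


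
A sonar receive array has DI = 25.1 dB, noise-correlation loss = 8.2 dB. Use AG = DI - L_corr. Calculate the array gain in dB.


AG = DI - L_corr = 25.1 - 8.2 = 16.9

16.9 dB


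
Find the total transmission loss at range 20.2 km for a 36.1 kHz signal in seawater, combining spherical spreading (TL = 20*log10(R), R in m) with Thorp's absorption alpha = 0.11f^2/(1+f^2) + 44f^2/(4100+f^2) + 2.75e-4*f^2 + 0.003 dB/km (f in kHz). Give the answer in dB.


310.0 dB


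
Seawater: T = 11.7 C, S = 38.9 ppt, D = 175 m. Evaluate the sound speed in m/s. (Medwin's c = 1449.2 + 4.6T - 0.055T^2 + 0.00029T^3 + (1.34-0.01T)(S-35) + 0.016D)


1503.53 m/s


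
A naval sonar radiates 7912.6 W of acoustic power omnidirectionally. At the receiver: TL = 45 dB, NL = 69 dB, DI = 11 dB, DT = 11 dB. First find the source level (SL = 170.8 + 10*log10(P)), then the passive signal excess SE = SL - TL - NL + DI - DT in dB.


Step 1: SL = 170.8 + 10*log10(7912.6) = 209.78 dB
Step 2: SE = SL - TL - NL + DI - DT = 209.78 - 45 - 69 + 11 - 11 = 95.78

95.78 dB


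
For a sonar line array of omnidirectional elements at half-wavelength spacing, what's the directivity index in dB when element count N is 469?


DI = 10*log10(469) = 26.71

26.71 dB


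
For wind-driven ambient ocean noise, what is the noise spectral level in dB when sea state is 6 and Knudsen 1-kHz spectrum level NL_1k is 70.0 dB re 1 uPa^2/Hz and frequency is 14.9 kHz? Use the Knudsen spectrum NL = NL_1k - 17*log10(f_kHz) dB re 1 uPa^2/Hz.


NL = NL_1k - 17*log10(f_kHz) = 70.0 - 17*log10(14.9) = 70.0 - (19.94) = 50.06

50.06 dB


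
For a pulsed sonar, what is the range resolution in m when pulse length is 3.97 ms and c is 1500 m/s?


dR = c*tau/2 = 1500 * 3.97e-3 / 2 = 2.9775

2.9775 m


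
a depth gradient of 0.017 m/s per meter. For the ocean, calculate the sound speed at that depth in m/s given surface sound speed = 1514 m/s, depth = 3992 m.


c = 1514 + 0.017 * 3992 = 1581.864

1581.864 m/s


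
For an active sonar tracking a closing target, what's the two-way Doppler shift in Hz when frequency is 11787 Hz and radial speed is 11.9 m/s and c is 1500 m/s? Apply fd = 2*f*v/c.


fd = 2*f*v/c = 2 * 11787 * 11.9 / 1500 = 187.02

187.02 Hz


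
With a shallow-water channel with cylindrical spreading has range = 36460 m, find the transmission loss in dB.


45.62 dB


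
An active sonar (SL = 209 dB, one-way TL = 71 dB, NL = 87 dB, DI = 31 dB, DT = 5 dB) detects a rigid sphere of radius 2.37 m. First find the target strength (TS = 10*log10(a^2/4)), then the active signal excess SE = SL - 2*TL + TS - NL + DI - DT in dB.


Step 1: TS = 10*log10(2.37^2/4) = 1.47 dB
Step 2: SE = SL - 2*TL + TS - NL + DI - DT = 209 - 2*71 + (1.47) - 87 + 31 - 5 = 7.47

7.47 dB


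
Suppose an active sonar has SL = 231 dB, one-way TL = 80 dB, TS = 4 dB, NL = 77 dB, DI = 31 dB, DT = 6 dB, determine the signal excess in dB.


SE = SL - 2*TL + TS - NL + DI - DT = 231 - 2*80 + (4) - 77 + 31 - 6 = 23

23 dB


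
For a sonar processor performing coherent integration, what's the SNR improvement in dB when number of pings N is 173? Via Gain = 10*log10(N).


22.38 dB


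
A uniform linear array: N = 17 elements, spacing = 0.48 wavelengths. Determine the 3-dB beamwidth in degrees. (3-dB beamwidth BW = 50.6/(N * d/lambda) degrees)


6.2 deg


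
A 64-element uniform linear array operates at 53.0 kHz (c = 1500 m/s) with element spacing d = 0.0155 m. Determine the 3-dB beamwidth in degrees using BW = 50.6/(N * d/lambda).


Step 1: lambda = 1500/53000 = 0.0283 m
Step 2: d/lambda = 0.0155/0.0283 = 0.5477
Step 3: BW = 50.6/(N * d/lambda) = 50.6/(64 * 0.5477) = 1.44

1.44 deg


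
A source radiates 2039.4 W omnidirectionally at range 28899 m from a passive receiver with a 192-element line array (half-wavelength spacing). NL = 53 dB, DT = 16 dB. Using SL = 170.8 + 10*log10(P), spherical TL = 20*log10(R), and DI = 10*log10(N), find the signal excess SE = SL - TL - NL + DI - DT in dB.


Step 1: SL = 170.8 + 10*log10(2039.4) = 203.9 dB
Step 2: TL = 20*log10(28899) = 89.22 dB
Step 3: DI = 10*log10(192) = 22.83 dB
Step 4: SE = SL - TL - NL + DI - DT = 203.9 - 89.22 - 53 + 22.83 - 16 = 68.51

68.51 dB


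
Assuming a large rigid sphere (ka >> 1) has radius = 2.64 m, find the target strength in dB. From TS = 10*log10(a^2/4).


2.41 dB


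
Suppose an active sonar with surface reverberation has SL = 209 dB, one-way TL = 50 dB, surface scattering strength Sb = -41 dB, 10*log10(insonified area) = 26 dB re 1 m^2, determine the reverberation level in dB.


RL = SL - 2*TL + Sb + 10*log10(A) = 209 - 2*50 + (-41) + 26 = 94

94 dB


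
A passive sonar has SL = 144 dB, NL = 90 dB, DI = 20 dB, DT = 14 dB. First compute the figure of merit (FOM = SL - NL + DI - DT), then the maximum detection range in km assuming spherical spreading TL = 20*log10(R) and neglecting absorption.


Step 1: FOM = SL - NL + DI - DT = 144 - 90 + 20 - 14 = 60 dB
Step 2: at max range FOM = TL = 20*log10(R), so R = 10^(60/20) = 1000.0 m = 1.0 km

1.0 km


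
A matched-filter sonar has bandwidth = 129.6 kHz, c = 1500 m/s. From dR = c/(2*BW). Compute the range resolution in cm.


0.58 cm


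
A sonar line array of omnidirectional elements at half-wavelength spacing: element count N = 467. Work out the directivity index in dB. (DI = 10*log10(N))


DI = 10*log10(467) = 26.69

26.69 dB


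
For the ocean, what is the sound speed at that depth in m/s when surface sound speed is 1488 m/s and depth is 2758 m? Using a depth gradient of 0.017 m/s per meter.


c = 1488 + 0.017 * 2758 = 1534.886

1534.886 m/s


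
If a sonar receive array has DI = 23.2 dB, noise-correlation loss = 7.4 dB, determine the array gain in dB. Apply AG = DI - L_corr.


15.8 dB


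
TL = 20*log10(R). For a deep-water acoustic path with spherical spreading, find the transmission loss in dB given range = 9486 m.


TL = 20*log10(9486) = 79.54

79.54 dB


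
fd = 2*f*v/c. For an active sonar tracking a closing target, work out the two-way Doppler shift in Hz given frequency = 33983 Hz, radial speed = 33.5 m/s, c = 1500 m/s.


fd = 2*f*v/c = 2 * 33983 * 33.5 / 1500 = 1517.91

1517.91 Hz


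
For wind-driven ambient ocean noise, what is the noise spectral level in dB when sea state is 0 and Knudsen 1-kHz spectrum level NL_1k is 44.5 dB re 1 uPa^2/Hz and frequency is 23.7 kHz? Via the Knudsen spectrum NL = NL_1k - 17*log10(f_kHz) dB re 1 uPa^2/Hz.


21.13 dB


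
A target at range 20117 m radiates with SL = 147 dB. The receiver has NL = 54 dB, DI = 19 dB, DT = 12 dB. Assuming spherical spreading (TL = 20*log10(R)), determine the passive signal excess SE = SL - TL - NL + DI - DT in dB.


13.93 dB


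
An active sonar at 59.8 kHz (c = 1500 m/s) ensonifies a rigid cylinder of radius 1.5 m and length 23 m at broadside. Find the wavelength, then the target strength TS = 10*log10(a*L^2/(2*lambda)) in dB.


Step 1: lambda = c/f = 1500/59800 = 0.02508 m
Step 2: TS = 10*log10(a*L^2/(2*lambda)) = 10*log10(1.5*23^2/(2*0.02508)) = 41.99

41.99 dB


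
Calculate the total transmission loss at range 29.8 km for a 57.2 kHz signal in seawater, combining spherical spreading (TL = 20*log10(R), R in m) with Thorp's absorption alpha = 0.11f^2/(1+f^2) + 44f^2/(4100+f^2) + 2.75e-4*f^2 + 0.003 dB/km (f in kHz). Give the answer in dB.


Step 1 (Thorp): alpha = 0.11*3271.84/(1+3271.84) + 44*3271.84/(4100+3271.84) + 2.75e-4*3271.84 + 0.003 = 20.5412 dB/km
Step 2: TL_spread = 20*log10(29800) = 89.48 dB
Step 3: TL_abs = alpha*R = 20.5412 * 29.8 = 612.13 dB
Step 4: TL_total = 89.48 + 612.13 = 701.61

701.61 dB


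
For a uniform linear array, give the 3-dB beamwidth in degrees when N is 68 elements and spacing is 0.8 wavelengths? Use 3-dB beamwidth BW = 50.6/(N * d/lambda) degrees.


BW = 50.6 / (68 * 0.8) = 50.6 / 54.4 = 0.93

0.93 deg


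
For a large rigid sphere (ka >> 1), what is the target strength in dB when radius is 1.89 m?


-0.49 dB


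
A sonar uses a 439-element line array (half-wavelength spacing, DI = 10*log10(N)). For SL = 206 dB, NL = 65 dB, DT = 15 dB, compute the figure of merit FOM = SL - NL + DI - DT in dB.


Step 1: DI = 10*log10(439) = 26.42 dB
Step 2: FOM = SL - NL + DI - DT = 206 - 65 + 26.42 - 15 = 152.42

152.42 dB


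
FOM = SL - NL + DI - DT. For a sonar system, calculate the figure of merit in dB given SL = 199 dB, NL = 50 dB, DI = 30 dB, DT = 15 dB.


FOM = SL - NL + DI - DT = 199 - 50 + 30 - 15 = 164

164 dB


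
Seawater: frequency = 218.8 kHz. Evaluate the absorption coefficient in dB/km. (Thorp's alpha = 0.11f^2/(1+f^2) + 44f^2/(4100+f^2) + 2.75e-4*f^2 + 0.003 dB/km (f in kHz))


f^2 = 47873.44
alpha = 0.11*47873.44/(1+47873.44) + 44*47873.44/(4100+47873.44) + 2.75e-4*47873.44 + 0.003 = 53.807

53.807 dB/km


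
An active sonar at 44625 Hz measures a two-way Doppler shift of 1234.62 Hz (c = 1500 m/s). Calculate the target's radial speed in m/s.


20.75 m/s


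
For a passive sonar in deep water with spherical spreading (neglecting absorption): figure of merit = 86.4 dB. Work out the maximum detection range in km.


20.89 km


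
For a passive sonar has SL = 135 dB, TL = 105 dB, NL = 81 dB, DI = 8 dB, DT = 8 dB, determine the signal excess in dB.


SE = SL - TL - NL + DI - DT = 135 - 105 - 81 + 8 - 8 = -51

-51 dB


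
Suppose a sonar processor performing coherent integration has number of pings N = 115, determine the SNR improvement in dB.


Gain = 10*log10(115) = 20.61

20.61 dB


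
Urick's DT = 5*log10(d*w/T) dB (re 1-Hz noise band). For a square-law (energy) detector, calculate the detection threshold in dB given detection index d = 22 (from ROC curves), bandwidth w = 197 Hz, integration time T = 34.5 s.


DT = 5*log10(d*w/T) = 5*log10(22 * 197 / 34.5) = 5*log10(125.62) = 10.5

10.5 dB


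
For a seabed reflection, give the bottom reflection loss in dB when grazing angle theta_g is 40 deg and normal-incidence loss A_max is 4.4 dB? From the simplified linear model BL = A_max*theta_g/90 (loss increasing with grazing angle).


BL = A_max * theta_g / 90 = 4.4 * 40 / 90 = 1.96

1.96 dB


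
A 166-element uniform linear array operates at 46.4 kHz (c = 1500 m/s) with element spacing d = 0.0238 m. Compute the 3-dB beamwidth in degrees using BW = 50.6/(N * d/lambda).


Step 1: lambda = 1500/46400 = 0.03233 m
Step 2: d/lambda = 0.0238/0.03233 = 0.7362
Step 3: BW = 50.6/(N * d/lambda) = 50.6/(166 * 0.7362) = 0.41

0.41 deg


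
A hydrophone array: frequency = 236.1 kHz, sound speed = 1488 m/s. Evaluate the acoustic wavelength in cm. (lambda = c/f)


lambda = c/f = 1488 / 236100 = 0.0063 m = 0.63 cm

0.63 cm


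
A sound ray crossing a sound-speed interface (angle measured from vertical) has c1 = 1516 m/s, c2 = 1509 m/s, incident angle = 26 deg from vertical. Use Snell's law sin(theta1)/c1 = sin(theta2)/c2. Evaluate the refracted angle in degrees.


sin(theta2) = (c2/c1)*sin(theta1) = (1509/1516)*sin(26 deg) = 0.43635
theta2 = arcsin(0.43635) = 25.87

25.87 deg


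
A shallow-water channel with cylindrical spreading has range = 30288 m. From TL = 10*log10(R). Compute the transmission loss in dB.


TL = 10*log10(30288) = 44.81

44.81 dB


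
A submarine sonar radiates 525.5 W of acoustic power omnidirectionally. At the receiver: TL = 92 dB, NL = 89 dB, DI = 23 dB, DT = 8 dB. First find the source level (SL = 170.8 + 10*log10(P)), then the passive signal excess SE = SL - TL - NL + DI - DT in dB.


Step 1: SL = 170.8 + 10*log10(525.5) = 198.01 dB
Step 2: SE = SL - TL - NL + DI - DT = 198.01 - 92 - 89 + 23 - 8 = 32.01

32.01 dB


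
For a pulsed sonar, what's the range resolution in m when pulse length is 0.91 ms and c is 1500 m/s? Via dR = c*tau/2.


0.6825 m


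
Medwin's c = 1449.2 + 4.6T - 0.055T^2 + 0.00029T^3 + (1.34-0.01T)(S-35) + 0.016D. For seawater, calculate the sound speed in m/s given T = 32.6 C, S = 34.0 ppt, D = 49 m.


1550.53 m/s


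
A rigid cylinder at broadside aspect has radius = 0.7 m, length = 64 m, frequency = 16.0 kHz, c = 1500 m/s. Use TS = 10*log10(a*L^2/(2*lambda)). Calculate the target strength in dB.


lambda = 1500/16000 = 0.09375 m
TS = 10*log10(0.7*64^2/(2*0.09375)) = 41.84

41.84 dB


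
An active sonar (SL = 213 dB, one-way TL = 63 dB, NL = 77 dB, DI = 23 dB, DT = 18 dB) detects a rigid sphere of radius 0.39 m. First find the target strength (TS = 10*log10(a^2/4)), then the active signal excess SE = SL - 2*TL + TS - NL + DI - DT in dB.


Step 1: TS = 10*log10(0.39^2/4) = -14.2 dB
Step 2: SE = SL - 2*TL + TS - NL + DI - DT = 213 - 2*63 + (-14.2) - 77 + 23 - 18 = 0.8

0.8 dB


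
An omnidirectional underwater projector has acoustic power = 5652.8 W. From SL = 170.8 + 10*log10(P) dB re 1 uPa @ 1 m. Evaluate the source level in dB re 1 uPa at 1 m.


SL = 170.8 + 10*log10(5652.8) = 170.8 + 37.52 = 208.32

208.32 dB


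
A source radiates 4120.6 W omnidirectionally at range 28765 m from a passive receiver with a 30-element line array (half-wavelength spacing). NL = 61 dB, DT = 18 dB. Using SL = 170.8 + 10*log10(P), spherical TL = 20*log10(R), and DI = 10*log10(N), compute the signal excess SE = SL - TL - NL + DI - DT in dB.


53.54 dB


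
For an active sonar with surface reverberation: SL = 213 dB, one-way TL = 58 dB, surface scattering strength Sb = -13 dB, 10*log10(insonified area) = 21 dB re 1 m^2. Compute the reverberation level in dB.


RL = SL - 2*TL + Sb + 10*log10(A) = 213 - 2*58 + (-13) + 21 = 105

105 dB


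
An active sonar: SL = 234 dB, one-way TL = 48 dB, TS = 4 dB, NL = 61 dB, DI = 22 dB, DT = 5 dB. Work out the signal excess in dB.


SE = SL - 2*TL + TS - NL + DI - DT = 234 - 2*48 + (4) - 61 + 22 - 5 = 98

98 dB


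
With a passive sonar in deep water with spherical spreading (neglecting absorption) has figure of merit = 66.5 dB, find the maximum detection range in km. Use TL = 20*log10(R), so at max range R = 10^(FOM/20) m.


At max range FOM = TL, so 20*log10(R) = 66.5
R = 10^(66.5/20) = 2113.49 m = 2.11 km

2.11 km


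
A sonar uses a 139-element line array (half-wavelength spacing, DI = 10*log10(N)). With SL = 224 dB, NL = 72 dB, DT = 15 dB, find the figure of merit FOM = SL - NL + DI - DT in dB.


Step 1: DI = 10*log10(139) = 21.43 dB
Step 2: FOM = SL - NL + DI - DT = 224 - 72 + 21.43 - 15 = 158.43

158.43 dB


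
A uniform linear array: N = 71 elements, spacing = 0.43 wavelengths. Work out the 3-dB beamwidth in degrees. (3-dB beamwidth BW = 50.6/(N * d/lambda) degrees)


BW = 50.6 / (71 * 0.43) = 50.6 / 30.53 = 1.66

1.66 deg


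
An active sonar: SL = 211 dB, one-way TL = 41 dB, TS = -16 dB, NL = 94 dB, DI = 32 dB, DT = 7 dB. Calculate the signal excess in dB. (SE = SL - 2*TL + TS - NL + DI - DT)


SE = SL - 2*TL + TS - NL + DI - DT = 211 - 2*41 + (-16) - 94 + 32 - 7 = 44

44 dB


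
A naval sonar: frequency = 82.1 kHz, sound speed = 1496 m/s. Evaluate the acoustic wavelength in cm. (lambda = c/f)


1.82 cm


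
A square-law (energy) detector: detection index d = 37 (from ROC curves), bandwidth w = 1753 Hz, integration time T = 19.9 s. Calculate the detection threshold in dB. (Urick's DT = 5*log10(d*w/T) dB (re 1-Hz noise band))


17.57 dB


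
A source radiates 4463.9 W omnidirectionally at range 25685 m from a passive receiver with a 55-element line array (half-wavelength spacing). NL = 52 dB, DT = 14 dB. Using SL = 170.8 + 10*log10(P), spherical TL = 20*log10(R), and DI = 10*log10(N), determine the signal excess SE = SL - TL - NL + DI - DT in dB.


Step 1: SL = 170.8 + 10*log10(4463.9) = 207.3 dB
Step 2: TL = 20*log10(25685) = 88.19 dB
Step 3: DI = 10*log10(55) = 17.4 dB
Step 4: SE = SL - TL - NL + DI - DT = 207.3 - 88.19 - 52 + 17.4 - 14 = 70.51

70.51 dB


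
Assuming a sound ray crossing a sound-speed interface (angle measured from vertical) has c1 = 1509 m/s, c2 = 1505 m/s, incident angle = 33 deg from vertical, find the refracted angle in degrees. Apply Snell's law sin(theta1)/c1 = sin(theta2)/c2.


32.9 deg


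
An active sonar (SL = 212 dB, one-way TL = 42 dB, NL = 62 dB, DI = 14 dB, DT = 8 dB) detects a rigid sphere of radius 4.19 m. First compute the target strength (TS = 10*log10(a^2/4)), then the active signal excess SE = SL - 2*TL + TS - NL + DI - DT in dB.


Step 1: TS = 10*log10(4.19^2/4) = 6.42 dB
Step 2: SE = SL - 2*TL + TS - NL + DI - DT = 212 - 2*42 + (6.42) - 62 + 14 - 8 = 78.42

78.42 dB


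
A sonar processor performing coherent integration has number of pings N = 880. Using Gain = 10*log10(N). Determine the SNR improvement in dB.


29.44 dB


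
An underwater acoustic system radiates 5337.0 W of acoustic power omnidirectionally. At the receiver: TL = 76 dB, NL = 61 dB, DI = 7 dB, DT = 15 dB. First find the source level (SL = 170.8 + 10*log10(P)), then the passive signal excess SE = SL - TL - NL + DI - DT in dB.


Step 1: SL = 170.8 + 10*log10(5337.0) = 208.07 dB
Step 2: SE = SL - TL - NL + DI - DT = 208.07 - 76 - 61 + 7 - 15 = 63.07

63.07 dB


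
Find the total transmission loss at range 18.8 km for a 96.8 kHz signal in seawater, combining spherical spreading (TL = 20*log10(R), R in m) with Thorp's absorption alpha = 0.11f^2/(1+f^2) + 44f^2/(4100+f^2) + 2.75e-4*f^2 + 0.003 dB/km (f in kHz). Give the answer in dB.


Step 1 (Thorp): alpha = 0.11*9370.24/(1+9370.24) + 44*9370.24/(4100+9370.24) + 2.75e-4*9370.24 + 0.003 = 33.2973 dB/km
Step 2: TL_spread = 20*log10(18800) = 85.48 dB
Step 3: TL_abs = alpha*R = 33.2973 * 18.8 = 625.99 dB
Step 4: TL_total = 85.48 + 625.99 = 711.47

711.47 dB


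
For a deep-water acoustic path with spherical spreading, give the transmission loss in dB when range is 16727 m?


TL = 20*log10(16727) = 84.47

84.47 dB


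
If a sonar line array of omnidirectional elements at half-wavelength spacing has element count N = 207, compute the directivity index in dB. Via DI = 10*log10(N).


DI = 10*log10(207) = 23.16

23.16 dB


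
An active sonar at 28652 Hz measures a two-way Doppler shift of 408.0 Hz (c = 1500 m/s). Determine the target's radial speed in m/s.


From fd = 2*f*v/c, v = c*fd/(2*f) = 1500 * 408.0 / (2*28652) = 10.68

10.68 m/s


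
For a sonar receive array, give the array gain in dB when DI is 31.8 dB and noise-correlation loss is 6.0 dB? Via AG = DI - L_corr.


AG = DI - L_corr = 31.8 - 6.0 = 25.8

25.8 dB


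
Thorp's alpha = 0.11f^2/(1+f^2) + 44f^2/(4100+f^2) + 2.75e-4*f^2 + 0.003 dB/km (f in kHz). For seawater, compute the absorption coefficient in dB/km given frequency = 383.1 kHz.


83.278 dB/km


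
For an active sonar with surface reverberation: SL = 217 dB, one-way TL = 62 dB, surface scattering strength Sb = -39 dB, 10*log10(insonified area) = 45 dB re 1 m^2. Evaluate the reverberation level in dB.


RL = SL - 2*TL + Sb + 10*log10(A) = 217 - 2*62 + (-39) + 45 = 99

99 dB


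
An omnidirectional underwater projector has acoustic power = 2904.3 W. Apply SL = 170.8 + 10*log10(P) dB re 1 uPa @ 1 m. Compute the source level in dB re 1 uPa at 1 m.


SL = 170.8 + 10*log10(2904.3) = 170.8 + 34.63 = 205.43

205.43 dB


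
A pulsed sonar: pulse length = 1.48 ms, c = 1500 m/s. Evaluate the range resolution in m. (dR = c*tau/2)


dR = c*tau/2 = 1500 * 1.48e-3 / 2 = 1.11

1.11 m


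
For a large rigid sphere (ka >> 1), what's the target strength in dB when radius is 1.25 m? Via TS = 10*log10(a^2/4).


-4.08 dB


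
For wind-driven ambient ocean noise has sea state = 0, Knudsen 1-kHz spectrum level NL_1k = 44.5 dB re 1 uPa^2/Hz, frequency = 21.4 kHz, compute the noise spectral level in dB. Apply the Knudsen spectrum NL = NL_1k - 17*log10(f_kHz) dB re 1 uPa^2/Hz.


21.88 dB


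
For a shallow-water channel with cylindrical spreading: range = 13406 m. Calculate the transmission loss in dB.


TL = 10*log10(13406) = 41.27

41.27 dB
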